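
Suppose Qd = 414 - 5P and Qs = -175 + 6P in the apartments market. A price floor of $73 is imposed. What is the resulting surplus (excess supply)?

Surplus = 214

Equilibrium price would be P* = 589/11, so the floor at 73 binds.
At P = 73: Qd = 49, Qs = 263.
Surplus = 263 − 49 = 214.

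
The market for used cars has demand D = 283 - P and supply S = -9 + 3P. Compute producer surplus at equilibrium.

Producer surplus = 7350

Equilibrium: 283 - P = -9 + 3P gives P* = 73, Q* = 210.
Supply starts at P = 3 (where S = 0).
PS = ½(73 − 3)(210) = 7350.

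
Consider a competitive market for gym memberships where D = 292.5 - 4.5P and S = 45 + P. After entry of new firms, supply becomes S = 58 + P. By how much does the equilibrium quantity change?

ΔQ = 117/11

Original equilibrium: P* = 45, Q* = 90.
New equilibrium: 292.5 - 4.5P = 58 + P, so 234.5 = 5.5P and P' = 469/11; Q' = 292.5 − 4.5(469/11) = 1107/11.
Change in quantity: 1107/11 − 90 = 117/11.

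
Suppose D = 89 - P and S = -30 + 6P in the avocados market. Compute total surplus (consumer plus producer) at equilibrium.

Total surplus = 3024

Equilibrium: 89 - P = -30 + 6P gives P* = 17, Q* = 72.
Demand choke price: P = 89; supply starts at P = 5.
CS = ½(89 − 17)(72) = 2592; PS = ½(17 − 5)(72) = 432.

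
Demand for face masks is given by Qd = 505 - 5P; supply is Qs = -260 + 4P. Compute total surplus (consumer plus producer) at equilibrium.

Total surplus = 1440

Equilibrium: 505 - 5P = -260 + 4P gives P* = 85, Q* = 80.
Demand choke price: P = 101; supply starts at P = 65.
CS = ½(101 − 85)(80) = 640; PS = ½(85 − 65)(80) = 800.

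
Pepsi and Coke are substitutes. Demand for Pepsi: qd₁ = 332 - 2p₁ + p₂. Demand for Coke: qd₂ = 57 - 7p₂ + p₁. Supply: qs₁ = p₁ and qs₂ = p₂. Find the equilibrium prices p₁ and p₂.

p₁ = 2713/23, p₂ = 503/23

Market 1: 332 - 2p₁ + p₂ = p₁ → 3p₁ - p₂ = 332.
Market 2: 8p₂ - p₁ = 57.
Eliminating p₂: 8×(1) + 1×(2) gives 23p₁ = 2713, so p₁ = 2713/23.
Back-substitute into (2): p₂ = (57 + 1×2713/23) / 8 = 503/23.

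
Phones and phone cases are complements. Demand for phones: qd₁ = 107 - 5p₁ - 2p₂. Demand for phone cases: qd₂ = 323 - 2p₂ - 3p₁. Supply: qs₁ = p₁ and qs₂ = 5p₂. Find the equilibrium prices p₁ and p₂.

Market 1: 107 - 5p₁ - 2p₂ = p₁ → 6p₁ + 2p₂ = 107.
Market 2: 7p₂ + 3p₁ = 323.
Eliminating p₂: 7×(1) − 2×(2) gives 36p₁ = 103, so p₁ = 103/36.
Back-substitute into (2): p₂ = (323 − 3×103/36) / 7 = 539/12.

p₁ = 103/36, p₂ = 539/12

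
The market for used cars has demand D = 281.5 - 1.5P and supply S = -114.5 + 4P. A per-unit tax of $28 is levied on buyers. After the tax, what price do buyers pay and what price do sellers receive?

Buyers pay 1016/11, sellers receive 708/11

Pre-tax equilibrium: P* = 72, Q* = 173.5.
Tax on buyers shifts demand to D = 281.5 − 1.5(P + 28) = 239.5 - 1.5P.
239.5 - 1.5P = -114.5 + 4P gives seller price Ps = 708/11; buyers pay Pb = 708/11 + 28 = 1016/11.
New quantity: Q = 281.5 − 1.5(1016/11) = 3145/22.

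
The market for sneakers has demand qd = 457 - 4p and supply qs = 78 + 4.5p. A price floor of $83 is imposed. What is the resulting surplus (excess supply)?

Surplus = 326.5

Equilibrium price would be p* = 758/17, so the floor at 83 binds.
At p = 83: qd = 125, qs = 451.5.
Surplus = 451.5 − 125 = 326.5.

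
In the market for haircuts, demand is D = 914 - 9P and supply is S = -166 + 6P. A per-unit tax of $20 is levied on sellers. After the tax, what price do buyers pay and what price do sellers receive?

Pre-tax equilibrium: P* = 72, Q* = 266.
Tax on sellers shifts supply to S = -166 + 6(P − 20) = -286 + 6P.
914 - 9P = -286 + 6P gives buyer price Pb = 80; sellers receive Ps = 80 − 20 = 60.
New quantity: Q = 914 − 9(80) = 194.

Buyers pay $80, sellers receive $60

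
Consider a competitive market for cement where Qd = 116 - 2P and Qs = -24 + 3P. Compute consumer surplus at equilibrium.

Consumer surplus = 900

Equilibrium: 116 - 2P = -24 + 3P gives P* = 28, Q* = 60.
Demand choke price (Qd = 0): P = 58.
CS = ½(58 − 28)(60) = 900.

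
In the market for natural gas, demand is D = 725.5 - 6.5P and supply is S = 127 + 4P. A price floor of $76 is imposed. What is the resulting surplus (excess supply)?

Equilibrium price would be P* = 57, so the floor at 76 binds.
At P = 76: D = 231.5, S = 431.
Surplus = 431 − 231.5 = 199.5.

Surplus = 199.5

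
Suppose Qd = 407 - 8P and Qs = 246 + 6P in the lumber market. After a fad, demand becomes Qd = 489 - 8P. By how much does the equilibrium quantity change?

ΔQ = 246/7

Original equilibrium: P* = 11.5, Q* = 315.
New equilibrium: 489 - 8P = 246 + 6P, so 243 = 14P and P' = 243/14; Q' = 489 − 8(243/14) = 2451/7.
Change in quantity: 2451/7 − 315 = 246/7.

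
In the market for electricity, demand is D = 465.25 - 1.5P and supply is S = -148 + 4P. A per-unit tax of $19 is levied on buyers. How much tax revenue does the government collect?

Tax revenue = 57950/11

Pre-tax equilibrium: P* = 111.5, Q* = 298.
Tax on buyers shifts demand to D = 465.25 − 1.5(P + 19) = 436.75 - 1.5P.
436.75 - 1.5P = -148 + 4P gives seller price Ps = 2339/22; buyers pay Pb = 2339/22 + 19 = 2757/22.
New quantity: Q = 465.25 − 1.5(2757/22) = 3050/11.
Revenue = 19 × 3050/11 = 57950/11.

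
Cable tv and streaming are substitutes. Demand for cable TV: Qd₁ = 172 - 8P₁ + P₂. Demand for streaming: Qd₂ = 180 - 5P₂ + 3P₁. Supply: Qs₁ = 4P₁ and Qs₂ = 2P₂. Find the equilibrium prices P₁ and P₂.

Market 1: 172 - 8P₁ + P₂ = 4P₁ → 12P₁ - P₂ = 172.
Market 2: 7P₂ - 3P₁ = 180.
Eliminating P₂: 7×(1) + 1×(2) gives 81P₁ = 1384, so P₁ = 1384/81.
Back-substitute into (2): P₂ = (180 + 3×1384/81) / 7 = 892/27.

P₁ = 1384/81, P₂ = 892/27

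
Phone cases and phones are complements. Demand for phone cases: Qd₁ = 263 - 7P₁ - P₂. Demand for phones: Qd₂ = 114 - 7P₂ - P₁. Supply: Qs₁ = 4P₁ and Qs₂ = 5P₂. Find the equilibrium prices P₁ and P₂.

P₁ = 3042/131, P₂ = 991/131

Market 1: 263 - 7P₁ - P₂ = 4P₁ → 11P₁ + P₂ = 263.
Market 2: 12P₂ + P₁ = 114.
Eliminating P₂: 12×(1) − 1×(2) gives 131P₁ = 3042, so P₁ = 3042/131.
Back-substitute into (2): P₂ = (114 − 1×3042/131) / 12 = 991/131.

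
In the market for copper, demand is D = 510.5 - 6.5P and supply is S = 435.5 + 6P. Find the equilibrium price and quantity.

P* = 6, Q* = 471.5

Set D = S: 510.5 - 6.5P = 435.5 + 6P.
75 = 12.5P, so P* = 6.
Q* = 510.5 − 6.5(6) = 471.5.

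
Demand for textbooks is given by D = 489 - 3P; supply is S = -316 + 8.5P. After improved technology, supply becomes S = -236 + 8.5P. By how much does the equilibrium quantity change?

ΔQ = 480/23

Original equilibrium: P* = 70, Q* = 279.
New equilibrium: 489 - 3P = -236 + 8.5P, so 725 = 11.5P and P' = 1450/23; Q' = 489 − 3(1450/23) = 6897/23.
Change in quantity: 6897/23 − 279 = 480/23.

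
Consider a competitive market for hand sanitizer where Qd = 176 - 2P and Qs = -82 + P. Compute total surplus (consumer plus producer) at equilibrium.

Equilibrium: 176 - 2P = -82 + P gives P* = 86, Q* = 4.
Demand choke price: P = 88; supply starts at P = 82.
CS = ½(88 − 86)(4) = 4; PS = ½(86 − 82)(4) = 8.

Total surplus = 12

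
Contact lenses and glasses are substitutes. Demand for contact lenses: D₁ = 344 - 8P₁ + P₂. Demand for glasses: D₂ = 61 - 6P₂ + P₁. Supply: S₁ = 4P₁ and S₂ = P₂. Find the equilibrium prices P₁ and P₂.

P₁ = 2469/83, P₂ = 1076/83

Market 1: 344 - 8P₁ + P₂ = 4P₁ → 12P₁ - P₂ = 344.
Market 2: 7P₂ - P₁ = 61.
Eliminating P₂: 7×(1) + 1×(2) gives 83P₁ = 2469, so P₁ = 2469/83.
Back-substitute into (2): P₂ = (61 + 1×2469/83) / 7 = 1076/83.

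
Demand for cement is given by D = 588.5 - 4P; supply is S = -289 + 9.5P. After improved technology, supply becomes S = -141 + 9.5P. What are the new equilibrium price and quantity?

P' = 1459/27, Q' = 20107/54

Original equilibrium: P* = 65, Q* = 328.5.
New equilibrium: 588.5 - 4P = -141 + 9.5P, so 729.5 = 13.5P and P' = 1459/27; Q' = 588.5 − 4(1459/27) = 20107/54.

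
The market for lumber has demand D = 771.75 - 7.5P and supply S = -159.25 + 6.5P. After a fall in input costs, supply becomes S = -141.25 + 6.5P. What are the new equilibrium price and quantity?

P' = 913/14, Q' = 3957/14

Original equilibrium: P* = 66.5, Q* = 273.
New equilibrium: 771.75 - 7.5P = -141.25 + 6.5P, so 913 = 14P and P' = 913/14; Q' = 771.75 − 7.5(913/14) = 3957/14.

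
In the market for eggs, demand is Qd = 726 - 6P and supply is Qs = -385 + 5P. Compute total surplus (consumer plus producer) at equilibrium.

Total surplus = 2640

Equilibrium: 726 - 6P = -385 + 5P gives P* = 101, Q* = 120.
Demand choke price: P = 121; supply starts at P = 77.
CS = ½(121 − 101)(120) = 1200; PS = ½(101 − 77)(120) = 1440.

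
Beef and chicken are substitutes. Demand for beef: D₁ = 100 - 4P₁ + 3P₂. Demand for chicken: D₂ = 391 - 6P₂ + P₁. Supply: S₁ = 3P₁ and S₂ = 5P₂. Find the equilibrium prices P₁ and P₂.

P₁ = 2273/74, P₂ = 2837/74

Market 1: 100 - 4P₁ + 3P₂ = 3P₁ → 7P₁ - 3P₂ = 100.
Market 2: 11P₂ - P₁ = 391.
Eliminating P₂: 11×(1) + 3×(2) gives 74P₁ = 2273, so P₁ = 2273/74.
Back-substitute into (2): P₂ = (391 + 1×2273/74) / 11 = 2837/74.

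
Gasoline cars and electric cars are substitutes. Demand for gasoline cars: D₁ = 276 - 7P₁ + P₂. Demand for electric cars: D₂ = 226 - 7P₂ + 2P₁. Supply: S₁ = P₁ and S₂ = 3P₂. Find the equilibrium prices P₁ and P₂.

P₁ = 1493/39, P₂ = 1180/39

Market 1: 276 - 7P₁ + P₂ = P₁ → 8P₁ - P₂ = 276.
Market 2: 10P₂ - 2P₁ = 226.
Eliminating P₂: 10×(1) + 1×(2) gives 78P₁ = 2986, so P₁ = 1493/39.
Back-substitute into (2): P₂ = (226 + 2×1493/39) / 10 = 1180/39.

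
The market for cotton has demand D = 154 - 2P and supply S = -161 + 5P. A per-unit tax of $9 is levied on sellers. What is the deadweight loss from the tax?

Pre-tax equilibrium: P* = 45, Q* = 64.
Tax on sellers shifts supply to S = -161 + 5(P − 9) = -206 + 5P.
154 - 2P = -206 + 5P gives buyer price Pb = 360/7; sellers receive Ps = 360/7 − 9 = 297/7.
New quantity: Q = 154 − 2(360/7) = 358/7.
DWL = ½ × 9 × (64 − 358/7) = 405/7.

Deadweight loss = 405/7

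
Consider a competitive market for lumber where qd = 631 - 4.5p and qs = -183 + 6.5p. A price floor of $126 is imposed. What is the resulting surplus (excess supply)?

Surplus = 572

Equilibrium price would be p* = 74, so the floor at 126 binds.
At p = 126: qd = 64, qs = 636.
Surplus = 636 − 64 = 572.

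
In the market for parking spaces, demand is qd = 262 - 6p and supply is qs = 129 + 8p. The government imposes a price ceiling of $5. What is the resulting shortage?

Equilibrium price would be p* = 9.5, so the ceiling at 5 binds.
At p = 5: qd = 262 − 6(5) = 232, qs = 129 + 8(5) = 169.
Shortage = 232 − 169 = 63.

Shortage = 63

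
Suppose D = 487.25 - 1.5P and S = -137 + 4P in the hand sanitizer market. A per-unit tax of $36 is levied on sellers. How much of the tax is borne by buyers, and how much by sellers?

Buyers bear 288/11, sellers bear 108/11

Pre-tax equilibrium: P* = 113.5, Q* = 317.
Tax on sellers shifts supply to S = -137 + 4(P − 36) = -281 + 4P.
487.25 - 1.5P = -281 + 4P gives buyer price Pb = 3073/22; sellers receive Ps = 3073/22 − 36 = 2281/22.
New quantity: Q = 487.25 − 1.5(3073/22) = 3055/11.
Buyer burden = 3073/22 − 113.5 = 288/11; seller burden = 113.5 − 2281/22 = 108/11.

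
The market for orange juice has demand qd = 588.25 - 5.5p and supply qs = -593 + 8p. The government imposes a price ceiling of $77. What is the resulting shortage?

Equilibrium price would be p* = 87.5, so the ceiling at 77 binds.
At p = 77: qd = 588.25 − 5.5(77) = 164.75, qs = -593 + 8(77) = 23.
Shortage = 164.75 − 23 = 141.75.

Shortage = 141.75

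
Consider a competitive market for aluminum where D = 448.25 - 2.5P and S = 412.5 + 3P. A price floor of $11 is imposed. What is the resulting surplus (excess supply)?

Surplus = 24.75

Equilibrium price would be P* = 6.5, so the floor at 11 binds.
At P = 11: D = 420.75, S = 445.5.
Surplus = 445.5 − 420.75 = 24.75.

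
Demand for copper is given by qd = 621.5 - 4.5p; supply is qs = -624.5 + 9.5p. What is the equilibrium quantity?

q* = 221

Set qd = qs: 621.5 - 4.5p = -624.5 + 9.5p.
1246 = 14p, so p* = 89.
q* = 621.5 − 4.5(89) = 221.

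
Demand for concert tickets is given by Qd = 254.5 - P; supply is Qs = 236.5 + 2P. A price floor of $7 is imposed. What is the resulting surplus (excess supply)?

Equilibrium price would be P* = 6, so the floor at 7 binds.
At P = 7: Qd = 247.5, Qs = 250.5.
Surplus = 250.5 − 247.5 = 3.

Surplus = 3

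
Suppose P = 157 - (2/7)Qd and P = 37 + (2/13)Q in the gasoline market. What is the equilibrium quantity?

Set the two price expressions equal: 157 - (2/7)Q = 37 + (2/13)Q.
120 = (40/91)Q, so Q* = 273.
P* = 157 − (2/7)(273) = 79.

Q* = 273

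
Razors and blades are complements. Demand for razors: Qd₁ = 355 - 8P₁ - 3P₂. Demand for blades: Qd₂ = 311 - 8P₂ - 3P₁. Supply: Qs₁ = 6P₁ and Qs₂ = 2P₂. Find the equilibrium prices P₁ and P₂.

Market 1: 355 - 8P₁ - 3P₂ = 6P₁ → 14P₁ + 3P₂ = 355.
Market 2: 10P₂ + 3P₁ = 311.
Eliminating P₂: 10×(1) − 3×(2) gives 131P₁ = 2617, so P₁ = 2617/131.
Back-substitute into (2): P₂ = (311 − 3×2617/131) / 10 = 3289/131.

P₁ = 2617/131, P₂ = 3289/131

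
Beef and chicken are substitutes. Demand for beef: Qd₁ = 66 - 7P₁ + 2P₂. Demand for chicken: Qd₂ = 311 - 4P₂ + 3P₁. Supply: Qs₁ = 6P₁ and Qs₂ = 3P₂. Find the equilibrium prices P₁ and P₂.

Market 1: 66 - 7P₁ + 2P₂ = 6P₁ → 13P₁ - 2P₂ = 66.
Market 2: 7P₂ - 3P₁ = 311.
Eliminating P₂: 7×(1) + 2×(2) gives 85P₁ = 1084, so P₁ = 1084/85.
Back-substitute into (2): P₂ = (311 + 3×1084/85) / 7 = 4241/85.

P₁ = 1084/85, P₂ = 4241/85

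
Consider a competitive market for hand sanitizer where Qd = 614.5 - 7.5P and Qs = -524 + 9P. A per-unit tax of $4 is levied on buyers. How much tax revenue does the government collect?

Tax revenue = 3548/11

Pre-tax equilibrium: P* = 69, Q* = 97.
Tax on buyers shifts demand to Qd = 614.5 − 7.5(P + 4) = 584.5 - 7.5P.
584.5 - 7.5P = -524 + 9P gives seller price Ps = 739/11; buyers pay Pb = 739/11 + 4 = 783/11.
New quantity: Q = 614.5 − 7.5(783/11) = 887/11.
Revenue = 4 × 887/11 = 3548/11.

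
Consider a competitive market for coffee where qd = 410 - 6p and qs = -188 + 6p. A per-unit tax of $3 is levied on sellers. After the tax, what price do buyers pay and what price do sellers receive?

Buyers pay 154/3, sellers receive 145/3

Pre-tax equilibrium: p* = 299/6, q* = 111.
Tax on sellers shifts supply to qs = -188 + 6(p − 3) = -206 + 6p.
410 - 6p = -206 + 6p gives buyer price pb = 154/3; sellers receive ps = 154/3 − 3 = 145/3.
New quantity: q = 410 − 6(154/3) = 102.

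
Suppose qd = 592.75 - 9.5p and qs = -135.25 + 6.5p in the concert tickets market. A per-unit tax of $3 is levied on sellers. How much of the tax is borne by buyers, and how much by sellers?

Pre-tax equilibrium: p* = 45.5, q* = 160.5.
Tax on sellers shifts supply to qs = -135.25 + 6.5(p − 3) = -154.75 + 6.5p.
592.75 - 9.5p = -154.75 + 6.5p gives buyer price pb = 46.71875; sellers receive ps = 46.71875 − 3 = 43.71875.
New quantity: q = 592.75 − 9.5(46.71875) = 148.921875.
Buyer burden = 46.71875 − 45.5 = 1.21875; seller burden = 45.5 − 43.71875 = 1.78125.

Buyers bear $1.21875, sellers bear $1.78125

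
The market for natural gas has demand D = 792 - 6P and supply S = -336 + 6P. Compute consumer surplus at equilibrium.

Equilibrium: 792 - 6P = -336 + 6P gives P* = 94, Q* = 228.
Demand choke price (D = 0): P = 132.
CS = ½(132 − 94)(228) = 4332.

Consumer surplus = 4332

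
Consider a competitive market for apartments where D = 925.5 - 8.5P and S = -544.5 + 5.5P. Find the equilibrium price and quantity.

Set D = S: 925.5 - 8.5P = -544.5 + 5.5P.
1470 = 14P, so P* = 105.
Q* = 925.5 − 8.5(105) = 33.

P* = 105, Q* = 33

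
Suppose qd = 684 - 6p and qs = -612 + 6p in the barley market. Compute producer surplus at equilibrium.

Producer surplus = 108

Equilibrium: 684 - 6p = -612 + 6p gives p* = 108, q* = 36.
Supply starts at p = 102 (where qs = 0).
PS = ½(108 − 102)(36) = 108.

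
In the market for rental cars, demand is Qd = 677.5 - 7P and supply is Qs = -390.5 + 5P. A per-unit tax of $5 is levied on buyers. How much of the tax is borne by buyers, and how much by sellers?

Pre-tax equilibrium: P* = 89, Q* = 54.5.
Tax on buyers shifts demand to Qd = 677.5 − 7(P + 5) = 642.5 - 7P.
642.5 - 7P = -390.5 + 5P gives seller price Ps = 1033/12; buyers pay Pb = 1033/12 + 5 = 1093/12.
New quantity: Q = 677.5 − 7(1093/12) = 479/12.
Buyer burden = 1093/12 − 89 = 25/12; seller burden = 89 − 1033/12 = 35/12.

Buyers bear 25/12, sellers bear 35/12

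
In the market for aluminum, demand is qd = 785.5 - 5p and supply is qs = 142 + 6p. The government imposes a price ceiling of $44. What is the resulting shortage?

Equilibrium price would be p* = 58.5, so the ceiling at 44 binds.
At p = 44: qd = 785.5 − 5(44) = 565.5, qs = 142 + 6(44) = 406.
Shortage = 565.5 − 406 = 159.5.

Shortage = 159.5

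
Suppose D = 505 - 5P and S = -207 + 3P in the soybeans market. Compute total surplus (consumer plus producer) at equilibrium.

Equilibrium: 505 - 5P = -207 + 3P gives P* = 89, Q* = 60.
Demand choke price: P = 101; supply starts at P = 69.
CS = ½(101 − 89)(60) = 360; PS = ½(89 − 69)(60) = 600.

Total surplus = 960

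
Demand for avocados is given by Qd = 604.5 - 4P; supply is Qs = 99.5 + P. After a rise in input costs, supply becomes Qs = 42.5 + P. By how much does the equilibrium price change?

Original equilibrium: P* = 101, Q* = 200.5.
New equilibrium: 604.5 - 4P = 42.5 + P, so 562 = 5P and P' = 112.4; Q' = 604.5 − 4(112.4) = 154.9.
Change in price: 112.4 − 101 = 11.4.

ΔP = 11.4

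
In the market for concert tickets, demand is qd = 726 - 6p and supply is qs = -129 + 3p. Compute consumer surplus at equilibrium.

Equilibrium: 726 - 6p = -129 + 3p gives p* = 95, q* = 156.
Demand choke price (qd = 0): p = 121.
CS = ½(121 − 95)(156) = 2028.

Consumer surplus = 2028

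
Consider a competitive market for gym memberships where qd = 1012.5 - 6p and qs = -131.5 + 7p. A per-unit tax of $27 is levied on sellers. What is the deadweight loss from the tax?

Deadweight loss = 15309/13

Pre-tax equilibrium: p* = 88, q* = 484.5.
Tax on sellers shifts supply to qs = -131.5 + 7(p − 27) = -320.5 + 7p.
1012.5 - 6p = -320.5 + 7p gives buyer price pb = 1333/13; sellers receive ps = 1333/13 − 27 = 982/13.
New quantity: q = 1012.5 − 6(1333/13) = 10329/26.
DWL = ½ × 27 × (484.5 − 10329/26) = 15309/13.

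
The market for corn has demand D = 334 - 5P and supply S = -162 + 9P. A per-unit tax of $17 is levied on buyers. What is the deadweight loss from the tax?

Pre-tax equilibrium: P* = 248/7, Q* = 1098/7.
Tax on buyers shifts demand to D = 334 − 5(P + 17) = 249 - 5P.
249 - 5P = -162 + 9P gives seller price Ps = 411/14; buyers pay Pb = 411/14 + 17 = 649/14.
New quantity: Q = 334 − 5(649/14) = 1431/14.
DWL = ½ × 17 × (1098/7 − 1431/14) = 13005/28.

Deadweight loss = 13005/28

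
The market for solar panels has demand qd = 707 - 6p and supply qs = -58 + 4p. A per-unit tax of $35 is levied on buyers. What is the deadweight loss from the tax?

Deadweight loss = 1470

Pre-tax equilibrium: p* = 76.5, q* = 248.
Tax on buyers shifts demand to qd = 707 − 6(p + 35) = 497 - 6p.
497 - 6p = -58 + 4p gives seller price ps = 55.5; buyers pay pb = 55.5 + 35 = 90.5.
New quantity: q = 707 − 6(90.5) = 164.
DWL = ½ × 35 × (248 − 164) = 1470.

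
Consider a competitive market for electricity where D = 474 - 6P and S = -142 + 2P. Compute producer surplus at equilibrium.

Producer surplus = 36

Equilibrium: 474 - 6P = -142 + 2P gives P* = 77, Q* = 12.
Supply starts at P = 71 (where S = 0).
PS = ½(77 − 71)(12) = 36.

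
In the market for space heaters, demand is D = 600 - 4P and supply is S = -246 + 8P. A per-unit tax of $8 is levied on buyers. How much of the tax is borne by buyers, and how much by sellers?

Pre-tax equilibrium: P* = 70.5, Q* = 318.
Tax on buyers shifts demand to D = 600 − 4(P + 8) = 568 - 4P.
568 - 4P = -246 + 8P gives seller price Ps = 407/6; buyers pay Pb = 407/6 + 8 = 455/6.
New quantity: Q = 600 − 4(455/6) = 890/3.
Buyer burden = 455/6 − 70.5 = 16/3; seller burden = 70.5 − 407/6 = 8/3.

Buyers bear 16/3, sellers bear 8/3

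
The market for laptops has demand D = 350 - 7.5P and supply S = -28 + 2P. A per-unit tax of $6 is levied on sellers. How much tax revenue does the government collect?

Tax revenue = 4800/19

Pre-tax equilibrium: P* = 756/19, Q* = 980/19.
Tax on sellers shifts supply to S = -28 + 2(P − 6) = -40 + 2P.
350 - 7.5P = -40 + 2P gives buyer price Pb = 780/19; sellers receive Ps = 780/19 − 6 = 666/19.
New quantity: Q = 350 − 7.5(780/19) = 800/19.
Revenue = 6 × 800/19 = 4800/19.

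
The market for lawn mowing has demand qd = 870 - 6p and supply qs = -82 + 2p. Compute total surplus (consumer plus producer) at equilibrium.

Equilibrium: 870 - 6p = -82 + 2p gives p* = 119, q* = 156.
Demand choke price: p = 145; supply starts at p = 41.
CS = ½(145 − 119)(156) = 2028; PS = ½(119 − 41)(156) = 6084.

Total surplus = 8112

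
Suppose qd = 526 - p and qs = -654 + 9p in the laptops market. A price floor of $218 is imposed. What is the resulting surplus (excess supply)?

Equilibrium price would be p* = 118, so the floor at 218 binds.
At p = 218: qd = 308, qs = 1308.
Surplus = 1308 − 308 = 1000.

Surplus = 1000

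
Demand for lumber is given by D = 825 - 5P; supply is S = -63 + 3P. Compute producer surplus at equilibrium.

Equilibrium: 825 - 5P = -63 + 3P gives P* = 111, Q* = 270.
Supply starts at P = 21 (where S = 0).
PS = ½(111 − 21)(270) = 12150.

Producer surplus = 12150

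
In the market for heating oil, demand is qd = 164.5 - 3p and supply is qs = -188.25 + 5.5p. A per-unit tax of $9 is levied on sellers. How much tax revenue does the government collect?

Pre-tax equilibrium: p* = 41.5, q* = 40.
Tax on sellers shifts supply to qs = -188.25 + 5.5(p − 9) = -237.75 + 5.5p.
164.5 - 3p = -237.75 + 5.5p gives buyer price pb = 1609/34; sellers receive ps = 1609/34 − 9 = 1303/34.
New quantity: q = 164.5 − 3(1609/34) = 383/17.
Revenue = 9 × 383/17 = 3447/17.

Tax revenue = 3447/17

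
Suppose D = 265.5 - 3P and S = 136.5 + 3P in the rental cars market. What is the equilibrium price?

Set D = S: 265.5 - 3P = 136.5 + 3P.
129 = 6P, so P* = 21.5.
Q* = 265.5 − 3(21.5) = 201.

P* = 21.5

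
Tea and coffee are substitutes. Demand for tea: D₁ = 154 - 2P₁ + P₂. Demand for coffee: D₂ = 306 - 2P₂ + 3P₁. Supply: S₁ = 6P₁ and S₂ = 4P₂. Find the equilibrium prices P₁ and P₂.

P₁ = 82/3, P₂ = 194/3

Market 1: 154 - 2P₁ + P₂ = 6P₁ → 8P₁ - P₂ = 154.
Market 2: 6P₂ - 3P₁ = 306.
Eliminating P₂: 6×(1) + 1×(2) gives 45P₁ = 1230, so P₁ = 82/3.
Back-substitute into (2): P₂ = (306 + 3×82/3) / 6 = 194/3.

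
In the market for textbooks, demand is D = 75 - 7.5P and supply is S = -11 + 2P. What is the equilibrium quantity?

Set D = S: 75 - 7.5P = -11 + 2P.
86 = 9.5P, so P* = 172/19.
Q* = 75 − 7.5(172/19) = 135/19.

Q* = 135/19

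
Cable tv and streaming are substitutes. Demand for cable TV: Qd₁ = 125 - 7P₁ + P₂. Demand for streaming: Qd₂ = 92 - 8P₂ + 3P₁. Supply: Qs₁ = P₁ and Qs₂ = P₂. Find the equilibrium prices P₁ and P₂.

P₁ = 1217/69, P₂ = 1111/69

Market 1: 125 - 7P₁ + P₂ = P₁ → 8P₁ - P₂ = 125.
Market 2: 9P₂ - 3P₁ = 92.
Eliminating P₂: 9×(1) + 1×(2) gives 69P₁ = 1217, so P₁ = 1217/69.
Back-substitute into (2): P₂ = (92 + 3×1217/69) / 9 = 1111/69.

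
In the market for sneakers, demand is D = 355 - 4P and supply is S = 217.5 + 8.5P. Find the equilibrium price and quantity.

Set D = S: 355 - 4P = 217.5 + 8.5P.
137.5 = 12.5P, so P* = 11.
Q* = 355 − 4(11) = 311.

P* = 11, Q* = 311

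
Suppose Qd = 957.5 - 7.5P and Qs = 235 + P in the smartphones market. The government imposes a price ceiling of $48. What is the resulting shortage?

Shortage = 314.5

Equilibrium price would be P* = 85, so the ceiling at 48 binds.
At P = 48: Qd = 957.5 − 7.5(48) = 597.5, Qs = 235 + 1(48) = 283.
Shortage = 597.5 − 283 = 314.5.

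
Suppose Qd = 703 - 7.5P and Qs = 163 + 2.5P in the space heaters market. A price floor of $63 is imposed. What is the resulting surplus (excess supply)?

Equilibrium price would be P* = 54, so the floor at 63 binds.
At P = 63: Qd = 230.5, Qs = 320.5.
Surplus = 320.5 − 230.5 = 90.

Surplus = 90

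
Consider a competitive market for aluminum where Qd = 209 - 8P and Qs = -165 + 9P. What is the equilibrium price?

P* = 22

Set Qd = Qs: 209 - 8P = -165 + 9P.
374 = 17P, so P* = 22.
Q* = 209 − 8(22) = 33.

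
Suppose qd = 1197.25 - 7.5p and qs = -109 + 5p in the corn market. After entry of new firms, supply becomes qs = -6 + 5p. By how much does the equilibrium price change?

Δp = -8.24

Original equilibrium: p* = 104.5, q* = 413.5.
New equilibrium: 1197.25 - 7.5p = -6 + 5p, so 1203.25 = 12.5p and p' = 96.26; q' = 1197.25 − 7.5(96.26) = 475.3.
Change in price: 96.26 − 104.5 = -8.24.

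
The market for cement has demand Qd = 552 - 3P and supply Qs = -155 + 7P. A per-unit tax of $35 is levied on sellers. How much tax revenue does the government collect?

Tax revenue = 9324

Pre-tax equilibrium: P* = 70.7, Q* = 339.9.
Tax on sellers shifts supply to Qs = -155 + 7(P − 35) = -400 + 7P.
552 - 3P = -400 + 7P gives buyer price Pb = 95.2; sellers receive Ps = 95.2 − 35 = 60.2.
New quantity: Q = 552 − 3(95.2) = 266.4.
Revenue = 35 × 266.4 = 9324.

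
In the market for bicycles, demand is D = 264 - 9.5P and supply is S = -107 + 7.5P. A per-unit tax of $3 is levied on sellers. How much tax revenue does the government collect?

Pre-tax equilibrium: P* = 371/17, Q* = 1927/34.
Tax on sellers shifts supply to S = -107 + 7.5(P − 3) = -129.5 + 7.5P.
264 - 9.5P = -129.5 + 7.5P gives buyer price Pb = 787/34; sellers receive Ps = 787/34 − 3 = 685/34.
New quantity: Q = 264 − 9.5(787/34) = 2999/68.
Revenue = 3 × 2999/68 = 8997/68.

Tax revenue = 8997/68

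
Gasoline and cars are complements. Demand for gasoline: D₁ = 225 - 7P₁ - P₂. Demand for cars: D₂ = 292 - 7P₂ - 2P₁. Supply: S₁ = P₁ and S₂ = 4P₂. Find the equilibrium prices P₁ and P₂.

P₁ = 2183/86, P₂ = 943/43

Market 1: 225 - 7P₁ - P₂ = P₁ → 8P₁ + P₂ = 225.
Market 2: 11P₂ + 2P₁ = 292.
Eliminating P₂: 11×(1) − 1×(2) gives 86P₁ = 2183, so P₁ = 2183/86.
Back-substitute into (2): P₂ = (292 − 2×2183/86) / 11 = 943/43.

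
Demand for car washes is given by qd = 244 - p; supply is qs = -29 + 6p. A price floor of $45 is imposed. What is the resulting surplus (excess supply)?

Equilibrium price would be p* = 39, so the floor at 45 binds.
At p = 45: qd = 199, qs = 241.
Surplus = 241 − 199 = 42.

Surplus = 42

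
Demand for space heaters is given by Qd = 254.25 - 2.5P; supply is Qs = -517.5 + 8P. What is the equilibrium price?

Set Qd = Qs: 254.25 - 2.5P = -517.5 + 8P.
771.75 = 10.5P, so P* = 73.5.
Q* = 254.25 − 2.5(73.5) = 70.5.

P* = 73.5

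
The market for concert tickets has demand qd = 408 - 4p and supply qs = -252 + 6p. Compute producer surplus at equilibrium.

Producer surplus = 1728

Equilibrium: 408 - 4p = -252 + 6p gives p* = 66, q* = 144.
Supply starts at p = 42 (where qs = 0).
PS = ½(66 − 42)(144) = 1728.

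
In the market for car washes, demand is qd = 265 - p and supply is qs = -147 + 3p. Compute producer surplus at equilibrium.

Producer surplus = 4374

Equilibrium: 265 - p = -147 + 3p gives p* = 103, q* = 162.
Supply starts at p = 49 (where qs = 0).
PS = ½(103 − 49)(162) = 4374.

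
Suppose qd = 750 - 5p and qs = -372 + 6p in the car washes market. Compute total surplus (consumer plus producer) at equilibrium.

Equilibrium: 750 - 5p = -372 + 6p gives p* = 102, q* = 240.
Demand choke price: p = 150; supply starts at p = 62.
CS = ½(150 − 102)(240) = 5760; PS = ½(102 − 62)(240) = 4800.

Total surplus = 10560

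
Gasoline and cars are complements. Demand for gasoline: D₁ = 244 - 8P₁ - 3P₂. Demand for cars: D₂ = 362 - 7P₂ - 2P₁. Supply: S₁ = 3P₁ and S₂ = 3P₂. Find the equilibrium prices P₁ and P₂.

Market 1: 244 - 8P₁ - 3P₂ = 3P₁ → 11P₁ + 3P₂ = 244.
Market 2: 10P₂ + 2P₁ = 362.
Eliminating P₂: 10×(1) − 3×(2) gives 104P₁ = 1354, so P₁ = 677/52.
Back-substitute into (2): P₂ = (362 − 2×677/52) / 10 = 1747/52.

P₁ = 677/52, P₂ = 1747/52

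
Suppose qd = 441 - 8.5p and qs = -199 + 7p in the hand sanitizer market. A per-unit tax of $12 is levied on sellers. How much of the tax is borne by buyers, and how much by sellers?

Buyers bear 168/31, sellers bear 204/31

Pre-tax equilibrium: p* = 1280/31, q* = 2791/31.
Tax on sellers shifts supply to qs = -199 + 7(p − 12) = -283 + 7p.
441 - 8.5p = -283 + 7p gives buyer price pb = 1448/31; sellers receive ps = 1448/31 − 12 = 1076/31.
New quantity: q = 441 − 8.5(1448/31) = 1363/31.
Buyer burden = 1448/31 − 1280/31 = 168/31; seller burden = 1280/31 − 1076/31 = 204/31.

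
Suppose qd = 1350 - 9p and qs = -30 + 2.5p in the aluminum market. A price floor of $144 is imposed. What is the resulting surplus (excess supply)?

Surplus = 276

Equilibrium price would be p* = 120, so the floor at 144 binds.
At p = 144: qd = 54, qs = 330.
Surplus = 330 − 54 = 276.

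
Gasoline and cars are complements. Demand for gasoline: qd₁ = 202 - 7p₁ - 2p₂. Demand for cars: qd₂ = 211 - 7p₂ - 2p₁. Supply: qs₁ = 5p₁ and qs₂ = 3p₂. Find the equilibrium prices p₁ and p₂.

Market 1: 202 - 7p₁ - 2p₂ = 5p₁ → 12p₁ + 2p₂ = 202.
Market 2: 10p₂ + 2p₁ = 211.
Eliminating p₂: 10×(1) − 2×(2) gives 116p₁ = 1598, so p₁ = 799/58.
Back-substitute into (2): p₂ = (211 − 2×799/58) / 10 = 532/29.

p₁ = 799/58, p₂ = 532/29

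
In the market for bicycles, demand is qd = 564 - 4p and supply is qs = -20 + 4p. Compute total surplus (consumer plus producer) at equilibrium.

Total surplus = 18496

Equilibrium: 564 - 4p = -20 + 4p gives p* = 73, q* = 272.
Demand choke price: p = 141; supply starts at p = 5.
CS = ½(141 − 73)(272) = 9248; PS = ½(73 − 5)(272) = 9248.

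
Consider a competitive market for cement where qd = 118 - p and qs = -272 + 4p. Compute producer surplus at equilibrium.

Equilibrium: 118 - p = -272 + 4p gives p* = 78, q* = 40.
Supply starts at p = 68 (where qs = 0).
PS = ½(78 − 68)(40) = 200.

Producer surplus = 200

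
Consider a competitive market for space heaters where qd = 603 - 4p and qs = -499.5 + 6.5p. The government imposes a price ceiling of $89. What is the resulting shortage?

Shortage = 168

Equilibrium price would be p* = 105, so the ceiling at 89 binds.
At p = 89: qd = 603 − 4(89) = 247, qs = -499.5 + 6.5(89) = 79.
Shortage = 247 − 79 = 168.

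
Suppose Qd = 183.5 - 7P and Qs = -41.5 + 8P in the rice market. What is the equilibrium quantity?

Set Qd = Qs: 183.5 - 7P = -41.5 + 8P.
225 = 15P, so P* = 15.
Q* = 183.5 − 7(15) = 78.5.

Q* = 78.5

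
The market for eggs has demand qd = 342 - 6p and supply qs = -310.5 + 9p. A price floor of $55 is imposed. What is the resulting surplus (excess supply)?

Equilibrium price would be p* = 43.5, so the floor at 55 binds.
At p = 55: qd = 12, qs = 184.5.
Surplus = 184.5 − 12 = 172.5.

Surplus = 172.5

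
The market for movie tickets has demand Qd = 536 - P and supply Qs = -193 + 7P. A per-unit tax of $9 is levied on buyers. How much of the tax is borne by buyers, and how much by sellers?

Buyers bear $7.875, sellers bear $1.125

Pre-tax equilibrium: P* = 91.125, Q* = 444.875.
Tax on buyers shifts demand to Qd = 536 − 1(P + 9) = 527 - P.
527 - P = -193 + 7P gives seller price Ps = 90; buyers pay Pb = 90 + 9 = 99.
New quantity: Q = 536 − 1(99) = 437.
Buyer burden = 99 − 91.125 = 7.875; seller burden = 91.125 − 90 = 1.125.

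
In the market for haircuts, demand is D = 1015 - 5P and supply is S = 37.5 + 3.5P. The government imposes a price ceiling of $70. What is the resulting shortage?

Equilibrium price would be P* = 115, so the ceiling at 70 binds.
At P = 70: D = 1015 − 5(70) = 665, S = 37.5 + 3.5(70) = 282.5.
Shortage = 665 − 282.5 = 382.5.

Shortage = 382.5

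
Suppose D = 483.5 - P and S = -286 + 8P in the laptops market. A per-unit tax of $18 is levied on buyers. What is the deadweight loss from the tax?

Deadweight loss = 144

Pre-tax equilibrium: P* = 85.5, Q* = 398.
Tax on buyers shifts demand to D = 483.5 − 1(P + 18) = 465.5 - P.
465.5 - P = -286 + 8P gives seller price Ps = 83.5; buyers pay Pb = 83.5 + 18 = 101.5.
New quantity: Q = 483.5 − 1(101.5) = 382.
DWL = ½ × 18 × (398 − 382) = 144.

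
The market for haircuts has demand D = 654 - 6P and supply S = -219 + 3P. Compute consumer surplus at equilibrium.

Consumer surplus = 432

Equilibrium: 654 - 6P = -219 + 3P gives P* = 97, Q* = 72.
Demand choke price (D = 0): P = 109.
CS = ½(109 − 97)(72) = 432.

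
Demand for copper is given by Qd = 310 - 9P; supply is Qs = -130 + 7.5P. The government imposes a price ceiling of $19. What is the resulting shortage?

Shortage = 126.5

Equilibrium price would be P* = 80/3, so the ceiling at 19 binds.
At P = 19: Qd = 310 − 9(19) = 139, Qs = -130 + 7.5(19) = 12.5.
Shortage = 139 − 12.5 = 126.5.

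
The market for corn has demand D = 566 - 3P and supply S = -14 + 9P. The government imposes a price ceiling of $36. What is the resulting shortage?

Shortage = 148

Equilibrium price would be P* = 145/3, so the ceiling at 36 binds.
At P = 36: D = 566 − 3(36) = 458, S = -14 + 9(36) = 310.
Shortage = 458 − 310 = 148.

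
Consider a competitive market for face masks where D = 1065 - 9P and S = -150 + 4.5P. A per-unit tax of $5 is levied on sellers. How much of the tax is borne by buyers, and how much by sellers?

Pre-tax equilibrium: P* = 90, Q* = 255.
Tax on sellers shifts supply to S = -150 + 4.5(P − 5) = -172.5 + 4.5P.
1065 - 9P = -172.5 + 4.5P gives buyer price Pb = 275/3; sellers receive Ps = 275/3 − 5 = 260/3.
New quantity: Q = 1065 − 9(275/3) = 240.
Buyer burden = 275/3 − 90 = 5/3; seller burden = 90 − 260/3 = 10/3.

Buyers bear 5/3, sellers bear 10/3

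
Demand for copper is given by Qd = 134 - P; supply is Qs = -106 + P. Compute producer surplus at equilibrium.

Equilibrium: 134 - P = -106 + P gives P* = 120, Q* = 14.
Supply starts at P = 106 (where Qs = 0).
PS = ½(120 − 106)(14) = 98.

Producer surplus = 98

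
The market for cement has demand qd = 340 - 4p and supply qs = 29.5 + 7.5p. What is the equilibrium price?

p* = 27

Set qd = qs: 340 - 4p = 29.5 + 7.5p.
310.5 = 11.5p, so p* = 27.
q* = 340 − 4(27) = 232.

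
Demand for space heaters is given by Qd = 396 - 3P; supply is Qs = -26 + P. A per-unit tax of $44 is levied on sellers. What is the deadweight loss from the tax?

Pre-tax equilibrium: P* = 105.5, Q* = 79.5.
Tax on sellers shifts supply to Qs = -26 + 1(P − 44) = -70 + P.
396 - 3P = -70 + P gives buyer price Pb = 116.5; sellers receive Ps = 116.5 − 44 = 72.5.
New quantity: Q = 396 − 3(116.5) = 46.5.
DWL = ½ × 44 × (79.5 − 46.5) = 726.

Deadweight loss = 726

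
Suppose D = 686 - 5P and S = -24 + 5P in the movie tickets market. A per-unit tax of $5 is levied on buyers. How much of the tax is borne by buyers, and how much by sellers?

Buyers bear $2.5, sellers bear $2.5

Pre-tax equilibrium: P* = 71, Q* = 331.
Tax on buyers shifts demand to D = 686 − 5(P + 5) = 661 - 5P.
661 - 5P = -24 + 5P gives seller price Ps = 68.5; buyers pay Pb = 68.5 + 5 = 73.5.
New quantity: Q = 686 − 5(73.5) = 318.5.
Buyer burden = 73.5 − 71 = 2.5; seller burden = 71 − 68.5 = 2.5.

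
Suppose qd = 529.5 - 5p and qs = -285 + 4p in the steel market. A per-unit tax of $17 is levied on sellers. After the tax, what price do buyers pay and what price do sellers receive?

Pre-tax equilibrium: p* = 90.5, q* = 77.
Tax on sellers shifts supply to qs = -285 + 4(p − 17) = -353 + 4p.
529.5 - 5p = -353 + 4p gives buyer price pb = 1765/18; sellers receive ps = 1765/18 − 17 = 1459/18.
New quantity: q = 529.5 − 5(1765/18) = 353/9.

Buyers pay 1765/18, sellers receive 1459/18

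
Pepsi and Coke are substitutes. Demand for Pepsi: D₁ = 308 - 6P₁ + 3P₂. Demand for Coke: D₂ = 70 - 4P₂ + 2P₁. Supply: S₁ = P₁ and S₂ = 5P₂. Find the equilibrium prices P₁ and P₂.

P₁ = 994/19, P₂ = 1106/57

Market 1: 308 - 6P₁ + 3P₂ = P₁ → 7P₁ - 3P₂ = 308.
Market 2: 9P₂ - 2P₁ = 70.
Eliminating P₂: 9×(1) + 3×(2) gives 57P₁ = 2982, so P₁ = 994/19.
Back-substitute into (2): P₂ = (70 + 2×994/19) / 9 = 1106/57.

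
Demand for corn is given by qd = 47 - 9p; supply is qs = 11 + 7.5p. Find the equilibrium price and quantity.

p* = 24/11, q* = 301/11

Set qd = qs: 47 - 9p = 11 + 7.5p.
36 = 16.5p, so p* = 24/11.
q* = 47 − 9(24/11) = 301/11.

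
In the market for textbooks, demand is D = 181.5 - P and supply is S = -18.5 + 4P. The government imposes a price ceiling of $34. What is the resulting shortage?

Shortage = 30

Equilibrium price would be P* = 40, so the ceiling at 34 binds.
At P = 34: D = 181.5 − 1(34) = 147.5, S = -18.5 + 4(34) = 117.5.
Shortage = 147.5 − 117.5 = 30.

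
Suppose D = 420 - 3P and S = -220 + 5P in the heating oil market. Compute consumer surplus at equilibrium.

Consumer surplus = 5400

Equilibrium: 420 - 3P = -220 + 5P gives P* = 80, Q* = 180.
Demand choke price (D = 0): P = 140.
CS = ½(140 − 80)(180) = 5400.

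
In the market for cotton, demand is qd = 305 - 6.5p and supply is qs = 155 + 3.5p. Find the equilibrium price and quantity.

p* = 15, q* = 207.5

Set qd = qs: 305 - 6.5p = 155 + 3.5p.
150 = 10p, so p* = 15.
q* = 305 − 6.5(15) = 207.5.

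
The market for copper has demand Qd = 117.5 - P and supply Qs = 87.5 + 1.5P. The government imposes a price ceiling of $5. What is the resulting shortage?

Equilibrium price would be P* = 12, so the ceiling at 5 binds.
At P = 5: Qd = 117.5 − 1(5) = 112.5, Qs = 87.5 + 1.5(5) = 95.
Shortage = 112.5 − 95 = 17.5.

Shortage = 17.5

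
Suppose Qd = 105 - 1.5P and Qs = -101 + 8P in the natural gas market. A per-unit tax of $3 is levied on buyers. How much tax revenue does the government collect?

Pre-tax equilibrium: P* = 412/19, Q* = 1377/19.
Tax on buyers shifts demand to Qd = 105 − 1.5(P + 3) = 100.5 - 1.5P.
100.5 - 1.5P = -101 + 8P gives seller price Ps = 403/19; buyers pay Pb = 403/19 + 3 = 460/19.
New quantity: Q = 105 − 1.5(460/19) = 1305/19.
Revenue = 3 × 1305/19 = 3915/19.

Tax revenue = 3915/19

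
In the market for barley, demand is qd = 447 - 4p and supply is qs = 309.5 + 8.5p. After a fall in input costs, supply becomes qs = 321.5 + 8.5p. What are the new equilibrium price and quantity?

Original equilibrium: p* = 11, q* = 403.
New equilibrium: 447 - 4p = 321.5 + 8.5p, so 125.5 = 12.5p and p' = 10.04; q' = 447 − 4(10.04) = 406.84.

p' = 10.04, q' = 406.84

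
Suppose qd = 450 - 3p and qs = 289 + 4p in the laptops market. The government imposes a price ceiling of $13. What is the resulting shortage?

Equilibrium price would be p* = 23, so the ceiling at 13 binds.
At p = 13: qd = 450 − 3(13) = 411, qs = 289 + 4(13) = 341.
Shortage = 411 − 341 = 70.

Shortage = 70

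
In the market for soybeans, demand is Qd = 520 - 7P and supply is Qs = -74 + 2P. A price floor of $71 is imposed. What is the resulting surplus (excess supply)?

Surplus = 45

Equilibrium price would be P* = 66, so the floor at 71 binds.
At P = 71: Qd = 23, Qs = 68.
Surplus = 68 − 23 = 45.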